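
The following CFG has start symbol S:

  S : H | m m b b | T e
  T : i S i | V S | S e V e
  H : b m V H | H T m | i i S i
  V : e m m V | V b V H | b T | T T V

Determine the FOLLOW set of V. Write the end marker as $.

{ b, e, i, m }

In T : V S: add FIRST(S) = { b, e, i, m }.
In T : S e V e: add FIRST(e) = { e }.
In H : b m V H: add FIRST(H) = { b, i }.
In V : e m m V: V is at the end, add FOLLOW(V) = { b, e, i, m }.
In V : V b V H: add FIRST(b V H) = { b }.
In V : V b V H: add FIRST(H) = { b, i }.
In V : T T V: V is at the end, add FOLLOW(V) = { b, e, i, m }.
Union: FOLLOW(V) = { b, e, i, m }.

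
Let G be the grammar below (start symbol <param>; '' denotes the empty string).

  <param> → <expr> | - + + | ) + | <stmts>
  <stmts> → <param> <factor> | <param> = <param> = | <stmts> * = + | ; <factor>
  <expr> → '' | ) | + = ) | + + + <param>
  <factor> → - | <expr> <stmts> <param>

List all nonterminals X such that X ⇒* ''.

{ <expr>, <param> }

Directly nullable (have an ''-production): <expr>.
<param> → <expr> with every symbol nullable, so <param> is nullable.
No other nonterminal has a production whose RHS symbols are all nullable.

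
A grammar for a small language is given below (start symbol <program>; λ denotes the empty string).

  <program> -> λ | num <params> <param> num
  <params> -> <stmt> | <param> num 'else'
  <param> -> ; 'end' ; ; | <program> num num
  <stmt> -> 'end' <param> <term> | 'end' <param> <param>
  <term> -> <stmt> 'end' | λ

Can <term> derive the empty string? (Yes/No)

<term> has an λ-production, so <term> ⇒ λ.

Yes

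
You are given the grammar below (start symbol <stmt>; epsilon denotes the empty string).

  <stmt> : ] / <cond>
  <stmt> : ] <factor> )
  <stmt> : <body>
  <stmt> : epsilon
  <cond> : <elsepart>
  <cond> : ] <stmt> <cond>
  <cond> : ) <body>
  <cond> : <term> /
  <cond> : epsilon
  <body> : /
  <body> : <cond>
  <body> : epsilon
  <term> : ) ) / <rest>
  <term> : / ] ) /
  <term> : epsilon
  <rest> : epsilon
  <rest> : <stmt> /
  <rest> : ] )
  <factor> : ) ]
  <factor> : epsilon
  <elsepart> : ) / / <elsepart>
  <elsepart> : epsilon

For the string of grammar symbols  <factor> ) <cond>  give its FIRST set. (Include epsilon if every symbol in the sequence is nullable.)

{ ) }

Add FIRST(<factor>)\{epsilon} = { ) }; <factor> is nullable, continue.
) is a terminal; add {)} and stop.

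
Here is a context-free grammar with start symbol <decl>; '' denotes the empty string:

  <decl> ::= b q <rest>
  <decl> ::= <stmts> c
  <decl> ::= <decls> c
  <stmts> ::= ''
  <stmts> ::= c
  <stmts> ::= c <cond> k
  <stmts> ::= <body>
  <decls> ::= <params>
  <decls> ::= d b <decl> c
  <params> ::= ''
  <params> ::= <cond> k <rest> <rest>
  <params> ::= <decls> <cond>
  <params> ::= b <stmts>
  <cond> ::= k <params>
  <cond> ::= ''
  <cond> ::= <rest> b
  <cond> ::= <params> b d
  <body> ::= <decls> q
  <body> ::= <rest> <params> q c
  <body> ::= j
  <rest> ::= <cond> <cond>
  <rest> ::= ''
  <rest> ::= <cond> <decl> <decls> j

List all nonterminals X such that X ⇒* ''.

Directly nullable (have an ''-production): <stmts>, <params>, <cond>, <rest>.
<decls> ::= <params> with every symbol nullable, so <decls> is nullable.
No other nonterminal has a production whose RHS symbols are all nullable.

{ <cond>, <decls>, <params>, <rest>, <stmts> }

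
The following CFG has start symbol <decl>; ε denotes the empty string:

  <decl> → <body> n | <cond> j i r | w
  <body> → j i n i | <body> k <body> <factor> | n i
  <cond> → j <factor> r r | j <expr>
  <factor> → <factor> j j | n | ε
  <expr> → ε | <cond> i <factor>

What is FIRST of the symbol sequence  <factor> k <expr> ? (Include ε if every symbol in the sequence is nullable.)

{ j, k, n }

Add FIRST(<factor>)\{ε} = { j, n }; <factor> is nullable, continue.
k is a terminal; add {k} and stop.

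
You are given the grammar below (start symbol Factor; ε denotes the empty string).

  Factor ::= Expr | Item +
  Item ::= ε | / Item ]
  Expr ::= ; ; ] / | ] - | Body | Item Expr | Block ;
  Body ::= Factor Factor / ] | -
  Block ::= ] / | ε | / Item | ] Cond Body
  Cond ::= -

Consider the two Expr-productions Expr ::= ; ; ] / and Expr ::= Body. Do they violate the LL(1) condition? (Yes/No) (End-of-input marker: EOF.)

Yes

FIRST(; ; ] /) = { ; } and FIRST(Body) = { +, -, /, ;, ] }.
Both contain ;, so the two alternatives are not disjoint — LL(1) conflict.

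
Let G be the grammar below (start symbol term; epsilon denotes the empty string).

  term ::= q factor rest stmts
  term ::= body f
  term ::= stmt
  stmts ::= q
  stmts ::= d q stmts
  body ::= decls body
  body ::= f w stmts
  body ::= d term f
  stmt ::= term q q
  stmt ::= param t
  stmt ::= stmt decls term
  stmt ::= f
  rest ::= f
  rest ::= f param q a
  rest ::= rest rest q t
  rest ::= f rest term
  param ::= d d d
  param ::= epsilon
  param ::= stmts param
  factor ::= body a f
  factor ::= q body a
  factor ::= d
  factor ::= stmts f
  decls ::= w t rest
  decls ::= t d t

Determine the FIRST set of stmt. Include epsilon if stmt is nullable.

From stmt ::= term q q: add FIRST(term) = { d, f, q, t, w }.
From stmt ::= param t: param nullable, take FIRST(param) ∪ {t} = { d, q, t }.
From stmt ::= stmt decls term: add FIRST(stmt) = { d, f, q, t, w }.
stmt ::= f contributes {f}.
Union: FIRST(stmt) = { d, f, q, t, w }.

{ d, f, q, t, w }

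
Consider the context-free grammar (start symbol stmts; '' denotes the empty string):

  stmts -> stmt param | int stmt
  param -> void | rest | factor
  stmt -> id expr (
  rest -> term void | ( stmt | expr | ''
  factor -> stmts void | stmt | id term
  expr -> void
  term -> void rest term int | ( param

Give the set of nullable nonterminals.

{ param, rest }

Directly nullable (have an ''-production): rest.
param -> rest with every symbol nullable, so param is nullable.
No other nonterminal has a production whose RHS symbols are all nullable.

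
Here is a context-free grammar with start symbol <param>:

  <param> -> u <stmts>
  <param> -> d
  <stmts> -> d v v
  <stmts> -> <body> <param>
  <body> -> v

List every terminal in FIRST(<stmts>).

{ d, v }

<stmts> -> d v v contributes {d}.
From <stmts> -> <body> <param>: add FIRST(<body>) = { v }.
Union: FIRST(<stmts>) = { d, v }.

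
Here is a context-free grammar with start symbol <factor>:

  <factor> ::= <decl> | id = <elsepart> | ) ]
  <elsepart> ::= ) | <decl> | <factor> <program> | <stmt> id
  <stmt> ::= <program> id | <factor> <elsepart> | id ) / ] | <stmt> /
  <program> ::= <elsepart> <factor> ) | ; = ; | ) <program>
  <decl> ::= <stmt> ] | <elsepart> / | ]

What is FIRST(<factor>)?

From <factor> ::= <decl>: add FIRST(<decl>) = { ), ;, ], id }.
<factor> ::= id = <elsepart> contributes {id}.
<factor> ::= ) ] contributes {)}.
Union: FIRST(<factor>) = { ), ;, ], id }.

{ ), ;, ], id }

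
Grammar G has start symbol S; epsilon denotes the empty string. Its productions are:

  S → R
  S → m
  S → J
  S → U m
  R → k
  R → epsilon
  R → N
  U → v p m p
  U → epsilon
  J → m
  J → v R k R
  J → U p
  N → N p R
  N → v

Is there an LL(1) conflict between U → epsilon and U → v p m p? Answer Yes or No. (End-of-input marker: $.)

No

FIRST(epsilon) = { epsilon } and FIRST(v p m p) = { v }.
The first is nullable but FOLLOW(U) = { m, p } is disjoint from FIRST of the second.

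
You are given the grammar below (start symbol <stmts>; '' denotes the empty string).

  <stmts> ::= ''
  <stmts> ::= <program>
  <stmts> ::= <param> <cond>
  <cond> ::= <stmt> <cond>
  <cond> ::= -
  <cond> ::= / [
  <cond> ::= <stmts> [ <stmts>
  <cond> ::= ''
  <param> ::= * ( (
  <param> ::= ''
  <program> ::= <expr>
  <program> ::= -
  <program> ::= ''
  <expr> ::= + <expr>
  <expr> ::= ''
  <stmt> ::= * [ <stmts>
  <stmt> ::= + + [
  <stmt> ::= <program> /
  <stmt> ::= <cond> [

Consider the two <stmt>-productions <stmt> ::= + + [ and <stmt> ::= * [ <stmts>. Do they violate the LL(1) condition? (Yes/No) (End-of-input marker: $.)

FIRST(+ + [) = { + } and FIRST(* [ <stmts>) = { * }.
The FIRST sets are disjoint and neither alternative is nullable — no conflict.

No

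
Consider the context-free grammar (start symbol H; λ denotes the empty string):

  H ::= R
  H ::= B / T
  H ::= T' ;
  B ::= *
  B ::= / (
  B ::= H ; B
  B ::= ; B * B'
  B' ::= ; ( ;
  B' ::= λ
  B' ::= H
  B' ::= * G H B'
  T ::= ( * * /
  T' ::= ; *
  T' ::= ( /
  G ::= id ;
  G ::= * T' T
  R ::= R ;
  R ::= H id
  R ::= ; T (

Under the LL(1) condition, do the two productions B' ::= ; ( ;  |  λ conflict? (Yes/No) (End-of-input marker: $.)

FIRST(; ( ;) = { ; } and FIRST(λ) = { λ }.
The second is nullable but FOLLOW(B') = { *, / } is disjoint from FIRST of the first.

No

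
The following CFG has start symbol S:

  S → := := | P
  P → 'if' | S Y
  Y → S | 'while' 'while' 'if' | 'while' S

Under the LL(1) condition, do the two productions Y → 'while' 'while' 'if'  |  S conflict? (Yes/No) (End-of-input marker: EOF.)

No

FIRST('while' 'while' 'if') = { 'while' } and FIRST(S) = { 'if', := }.
The FIRST sets are disjoint and neither alternative is nullable — no conflict.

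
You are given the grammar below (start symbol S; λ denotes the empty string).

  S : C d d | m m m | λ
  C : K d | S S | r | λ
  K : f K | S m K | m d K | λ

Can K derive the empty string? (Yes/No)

Yes

K has an λ-production, so K ⇒ λ.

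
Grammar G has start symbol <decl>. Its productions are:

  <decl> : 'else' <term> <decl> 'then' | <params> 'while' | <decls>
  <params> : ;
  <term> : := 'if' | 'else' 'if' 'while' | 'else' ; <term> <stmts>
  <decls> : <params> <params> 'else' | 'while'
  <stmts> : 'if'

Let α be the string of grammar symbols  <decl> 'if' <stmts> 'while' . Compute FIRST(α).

Add FIRST(<decl>) = { 'else', 'while', ; }; <decl> is not nullable, stop.

{ 'else', 'while', ; }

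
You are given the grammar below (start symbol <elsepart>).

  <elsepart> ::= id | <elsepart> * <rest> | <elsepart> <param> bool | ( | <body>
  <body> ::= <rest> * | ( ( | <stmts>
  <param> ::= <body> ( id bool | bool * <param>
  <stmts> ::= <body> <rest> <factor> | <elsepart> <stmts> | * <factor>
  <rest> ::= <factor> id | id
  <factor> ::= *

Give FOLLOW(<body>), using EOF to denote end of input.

In <elsepart> ::= <body>: <body> is at the end, add FOLLOW(<elsepart>) = { EOF, (, *, bool, id }.
In <param> ::= <body> ( id bool: add FIRST(( id bool) = { ( }.
In <stmts> ::= <body> <rest> <factor>: add FIRST(<rest> <factor>) = { *, id }.
Union: FOLLOW(<body>) = { EOF, (, *, bool, id }.

{ EOF, (, *, bool, id }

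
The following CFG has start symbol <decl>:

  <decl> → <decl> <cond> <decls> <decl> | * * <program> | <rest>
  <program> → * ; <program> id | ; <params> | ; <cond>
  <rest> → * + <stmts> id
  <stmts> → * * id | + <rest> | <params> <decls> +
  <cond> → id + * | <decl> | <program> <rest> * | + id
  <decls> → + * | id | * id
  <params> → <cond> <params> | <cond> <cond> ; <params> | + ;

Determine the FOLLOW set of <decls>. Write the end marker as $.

In <decl> → <decl> <cond> <decls> <decl>: add FIRST(<decl>) = { * }.
In <stmts> → <params> <decls> +: add FIRST(+) = { + }.
Union: FOLLOW(<decls>) = { *, + }.

{ *, + }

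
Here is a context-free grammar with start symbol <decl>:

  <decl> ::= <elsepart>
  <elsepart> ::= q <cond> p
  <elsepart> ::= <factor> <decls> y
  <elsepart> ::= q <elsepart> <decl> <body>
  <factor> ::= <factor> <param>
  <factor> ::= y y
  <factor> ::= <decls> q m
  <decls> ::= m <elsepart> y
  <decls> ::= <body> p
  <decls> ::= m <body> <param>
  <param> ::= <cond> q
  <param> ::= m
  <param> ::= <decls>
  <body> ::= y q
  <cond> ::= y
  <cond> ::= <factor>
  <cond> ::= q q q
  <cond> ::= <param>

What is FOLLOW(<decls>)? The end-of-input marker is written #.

{ m, p, q, y }

In <elsepart> ::= <factor> <decls> y: add FIRST(y) = { y }.
In <factor> ::= <decls> q m: add FIRST(q m) = { q }.
In <param> ::= <decls>: <decls> is at the end, add FOLLOW(<param>) = { m, p, q, y }.
Union: FOLLOW(<decls>) = { m, p, q, y }.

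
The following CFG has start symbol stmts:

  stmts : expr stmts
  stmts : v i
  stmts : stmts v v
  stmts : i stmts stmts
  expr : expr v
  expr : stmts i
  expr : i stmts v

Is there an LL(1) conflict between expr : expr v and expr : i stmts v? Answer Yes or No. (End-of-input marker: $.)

FIRST(expr v) = { i, v } and FIRST(i stmts v) = { i }.
Both contain i, so the two alternatives are not disjoint — LL(1) conflict.

Yes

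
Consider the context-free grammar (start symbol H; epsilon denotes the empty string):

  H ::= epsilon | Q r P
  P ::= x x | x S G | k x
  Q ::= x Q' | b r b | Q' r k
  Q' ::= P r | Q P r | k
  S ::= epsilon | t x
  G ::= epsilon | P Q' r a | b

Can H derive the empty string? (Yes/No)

H has an epsilon-production, so H ⇒ epsilon.

Yes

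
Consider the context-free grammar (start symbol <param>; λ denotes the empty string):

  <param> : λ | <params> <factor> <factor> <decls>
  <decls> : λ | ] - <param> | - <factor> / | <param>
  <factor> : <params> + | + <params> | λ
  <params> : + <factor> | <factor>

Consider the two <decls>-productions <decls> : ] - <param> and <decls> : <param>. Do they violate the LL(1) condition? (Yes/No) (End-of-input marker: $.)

FIRST(] - <param>) = { ] } and FIRST(<param>) = { +, -, ], λ }.
Both contain ], so the two alternatives are not disjoint — LL(1) conflict.

Yes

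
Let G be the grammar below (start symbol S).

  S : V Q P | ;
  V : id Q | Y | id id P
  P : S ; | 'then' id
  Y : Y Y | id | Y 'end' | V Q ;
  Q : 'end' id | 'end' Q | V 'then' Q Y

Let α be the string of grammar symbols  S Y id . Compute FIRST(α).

Add FIRST(S) = { ;, id }; S is not nullable, stop.

{ ;, id }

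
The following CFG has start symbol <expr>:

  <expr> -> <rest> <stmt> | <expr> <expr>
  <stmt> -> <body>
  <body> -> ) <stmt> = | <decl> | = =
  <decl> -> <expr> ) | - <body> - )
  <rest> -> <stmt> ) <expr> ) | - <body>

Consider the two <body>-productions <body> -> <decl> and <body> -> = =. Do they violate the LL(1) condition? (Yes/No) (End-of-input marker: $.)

Yes

FIRST(<decl>) = { ), -, = } and FIRST(= =) = { = }.
Both contain =, so the two alternatives are not disjoint — LL(1) conflict.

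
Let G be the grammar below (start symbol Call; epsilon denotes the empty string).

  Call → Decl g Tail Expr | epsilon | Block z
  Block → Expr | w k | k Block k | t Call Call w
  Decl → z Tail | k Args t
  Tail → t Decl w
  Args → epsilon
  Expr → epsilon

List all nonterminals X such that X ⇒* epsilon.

Directly nullable (have an epsilon-production): Call, Args, Expr.
Block → Expr with every symbol nullable, so Block is nullable.
No other nonterminal has a production whose RHS symbols are all nullable.

{ Args, Block, Call, Expr }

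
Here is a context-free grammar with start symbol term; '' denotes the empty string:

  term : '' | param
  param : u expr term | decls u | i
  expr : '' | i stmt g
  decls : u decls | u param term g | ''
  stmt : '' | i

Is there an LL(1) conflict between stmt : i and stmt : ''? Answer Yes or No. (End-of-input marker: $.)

No

FIRST(i) = { i } and FIRST('') = { '' }.
The second is nullable but FOLLOW(stmt) = { g } is disjoint from FIRST of the first.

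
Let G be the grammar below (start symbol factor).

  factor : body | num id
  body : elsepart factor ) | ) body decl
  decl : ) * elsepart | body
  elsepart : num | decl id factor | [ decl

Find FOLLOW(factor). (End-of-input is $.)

{ $, ), [, id, num }

factor is the start symbol, so $ ∈ FOLLOW(factor).
In body : elsepart factor ): add FIRST()) = { ) }.
In elsepart : decl id factor: factor is at the end, add FOLLOW(elsepart) = { $, ), [, id, num }.
Union: FOLLOW(factor) = { $, ), [, id, num }.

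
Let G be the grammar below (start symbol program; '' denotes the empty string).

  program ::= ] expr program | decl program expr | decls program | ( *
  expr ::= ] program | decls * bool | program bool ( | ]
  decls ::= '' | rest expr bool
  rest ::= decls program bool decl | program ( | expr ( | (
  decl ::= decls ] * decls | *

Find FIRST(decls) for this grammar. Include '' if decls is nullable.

{ (, *, ], '' }

decls ::= '' contributes ''.
From decls ::= rest expr bool: add FIRST(rest) = { (, *, ] }.
Union: FIRST(decls) = { (, *, ], '' }.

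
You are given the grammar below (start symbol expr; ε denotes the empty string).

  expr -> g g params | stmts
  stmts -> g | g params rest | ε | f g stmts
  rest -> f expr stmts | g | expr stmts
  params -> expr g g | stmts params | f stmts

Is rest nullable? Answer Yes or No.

rest -> expr stmts and each of expr, stmts is nullable, so rest ⇒* ε.

Yes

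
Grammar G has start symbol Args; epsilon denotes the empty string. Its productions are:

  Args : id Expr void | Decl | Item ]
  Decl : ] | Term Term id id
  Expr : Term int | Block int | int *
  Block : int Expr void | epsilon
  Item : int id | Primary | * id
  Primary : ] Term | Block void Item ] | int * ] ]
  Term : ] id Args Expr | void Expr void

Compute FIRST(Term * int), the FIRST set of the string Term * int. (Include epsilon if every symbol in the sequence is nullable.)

Add FIRST(Term) = { ], void }; Term is not nullable, stop.

{ ], void }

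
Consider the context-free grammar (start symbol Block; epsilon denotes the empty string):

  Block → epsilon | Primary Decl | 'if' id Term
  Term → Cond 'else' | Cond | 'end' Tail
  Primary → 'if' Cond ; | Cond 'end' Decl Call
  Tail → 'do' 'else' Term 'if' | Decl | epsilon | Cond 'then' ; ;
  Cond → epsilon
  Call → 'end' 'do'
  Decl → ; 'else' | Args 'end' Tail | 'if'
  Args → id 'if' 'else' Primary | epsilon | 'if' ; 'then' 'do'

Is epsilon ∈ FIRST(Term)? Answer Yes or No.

Yes

Term → Cond and each of Cond is nullable, so Term ⇒* epsilon.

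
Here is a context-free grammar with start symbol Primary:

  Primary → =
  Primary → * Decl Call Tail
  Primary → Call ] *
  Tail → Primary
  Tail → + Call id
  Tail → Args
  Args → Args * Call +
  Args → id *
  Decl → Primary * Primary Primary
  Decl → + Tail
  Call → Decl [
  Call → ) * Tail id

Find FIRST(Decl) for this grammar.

From Decl → Primary * Primary Primary: add FIRST(Primary) = { ), *, +, = }.
Decl → + Tail contributes {+}.
Union: FIRST(Decl) = { ), *, +, = }.

{ ), *, +, = }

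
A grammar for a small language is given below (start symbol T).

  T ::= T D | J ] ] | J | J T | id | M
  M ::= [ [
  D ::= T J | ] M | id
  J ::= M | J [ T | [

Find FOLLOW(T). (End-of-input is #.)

T is the start symbol, so # ∈ FOLLOW(T).
In T ::= T D: add FIRST(D) = { [, ], id }.
In T ::= J T: T is at the end, add FOLLOW(T) = { #, [, ], id }.
In D ::= T J: add FIRST(J) = { [ }.
In J ::= J [ T: T is at the end, add FOLLOW(J) = { #, [, ], id }.
Union: FOLLOW(T) = { #, [, ], id }.

{ #, [, ], id }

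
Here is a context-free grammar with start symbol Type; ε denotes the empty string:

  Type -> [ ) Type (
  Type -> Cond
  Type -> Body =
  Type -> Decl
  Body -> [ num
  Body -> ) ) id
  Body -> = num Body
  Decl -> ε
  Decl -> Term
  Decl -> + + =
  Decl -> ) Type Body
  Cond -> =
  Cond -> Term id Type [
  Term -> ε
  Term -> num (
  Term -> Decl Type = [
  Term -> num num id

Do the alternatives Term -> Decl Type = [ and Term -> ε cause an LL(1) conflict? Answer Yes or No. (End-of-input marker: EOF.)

FIRST(Decl Type = [) = { ), +, =, [, id, num } and FIRST(ε) = { ε }.
The second alternative is nullable and FOLLOW(Term) = { EOF, (, ), +, =, [, id, num } shares ) with FIRST of the first — conflict.

Yes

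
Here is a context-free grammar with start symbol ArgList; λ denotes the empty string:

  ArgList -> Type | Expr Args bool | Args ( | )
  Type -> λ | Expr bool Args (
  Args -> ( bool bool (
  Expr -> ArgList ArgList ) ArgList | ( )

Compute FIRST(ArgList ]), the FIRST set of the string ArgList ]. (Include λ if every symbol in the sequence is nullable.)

Add FIRST(ArgList)\{λ} = { (, ) }; ArgList is nullable, continue.
] is a terminal; add {]} and stop.

{ (, ), ] }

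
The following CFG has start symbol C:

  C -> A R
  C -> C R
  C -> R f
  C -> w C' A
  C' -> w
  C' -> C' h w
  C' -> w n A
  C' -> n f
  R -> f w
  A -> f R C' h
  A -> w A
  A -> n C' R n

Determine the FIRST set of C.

From C -> A R: add FIRST(A) = { f, n, w }.
From C -> C R: add FIRST(C) = { f, n, w }.
From C -> R f: add FIRST(R) = { f }.
C -> w C' A contributes {w}.
Union: FIRST(C) = { f, n, w }.

{ f, n, w }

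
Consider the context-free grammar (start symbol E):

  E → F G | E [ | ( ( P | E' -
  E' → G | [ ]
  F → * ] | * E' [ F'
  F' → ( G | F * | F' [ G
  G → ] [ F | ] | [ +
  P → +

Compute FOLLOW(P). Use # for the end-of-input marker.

In E → ( ( P: P is at the end, add FOLLOW(E) = { #, [ }.
Union: FOLLOW(P) = { #, [ }.

{ #, [ }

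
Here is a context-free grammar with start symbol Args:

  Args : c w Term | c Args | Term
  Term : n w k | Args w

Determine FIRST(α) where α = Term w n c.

Add FIRST(Term) = { c, n }; Term is not nullable, stop.

{ c, n }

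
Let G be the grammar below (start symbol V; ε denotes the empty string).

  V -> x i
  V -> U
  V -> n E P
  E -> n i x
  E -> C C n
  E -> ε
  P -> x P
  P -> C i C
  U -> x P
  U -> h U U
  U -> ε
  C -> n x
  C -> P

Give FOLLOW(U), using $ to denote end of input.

{ $, h, x }

In V -> U: U is at the end, add FOLLOW(V) = { $ }.
In U -> h U U: add FIRST(U)\{ε} = { h, x }.
  Since U is nullable, also add FOLLOW(U) = { $, h, x }.
In U -> h U U: U is at the end, add FOLLOW(U) = { $, h, x }.
Union: FOLLOW(U) = { $, h, x }.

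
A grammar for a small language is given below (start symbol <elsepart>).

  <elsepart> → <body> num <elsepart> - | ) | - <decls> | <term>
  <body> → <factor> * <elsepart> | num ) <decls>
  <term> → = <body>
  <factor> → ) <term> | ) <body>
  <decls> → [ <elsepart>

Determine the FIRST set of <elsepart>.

{ ), -, =, num }

From <elsepart> → <body> num <elsepart> -: add FIRST(<body>) = { ), num }.
<elsepart> → ) contributes {)}.
<elsepart> → - <decls> contributes {-}.
From <elsepart> → <term>: add FIRST(<term>) = { = }.
Union: FIRST(<elsepart>) = { ), -, =, num }.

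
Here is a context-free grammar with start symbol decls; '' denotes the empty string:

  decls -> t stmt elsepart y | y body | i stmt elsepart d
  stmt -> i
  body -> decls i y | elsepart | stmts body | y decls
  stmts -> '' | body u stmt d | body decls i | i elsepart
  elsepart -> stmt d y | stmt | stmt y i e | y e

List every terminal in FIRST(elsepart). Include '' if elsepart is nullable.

From elsepart -> stmt d y: add FIRST(stmt) = { i }.
From elsepart -> stmt: add FIRST(stmt) = { i }.
From elsepart -> stmt y i e: add FIRST(stmt) = { i }.
elsepart -> y e contributes {y}.
Union: FIRST(elsepart) = { i, y }.

{ i, y }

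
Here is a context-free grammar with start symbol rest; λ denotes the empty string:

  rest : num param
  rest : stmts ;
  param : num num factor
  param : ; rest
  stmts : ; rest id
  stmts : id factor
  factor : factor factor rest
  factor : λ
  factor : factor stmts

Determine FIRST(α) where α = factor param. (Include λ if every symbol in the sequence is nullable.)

Add FIRST(factor)\{λ} = { ;, id, num }; factor is nullable, continue.
Add FIRST(param) = { ;, num }; param is not nullable, stop.

{ ;, id, num }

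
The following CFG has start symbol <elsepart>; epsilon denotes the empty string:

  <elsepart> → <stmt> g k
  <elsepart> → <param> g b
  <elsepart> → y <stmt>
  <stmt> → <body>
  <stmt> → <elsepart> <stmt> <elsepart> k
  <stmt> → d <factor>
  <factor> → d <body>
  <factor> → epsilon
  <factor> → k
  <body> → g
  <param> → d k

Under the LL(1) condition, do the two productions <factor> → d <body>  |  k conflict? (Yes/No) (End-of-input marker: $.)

FIRST(d <body>) = { d } and FIRST(k) = { k }.
The FIRST sets are disjoint and neither alternative is nullable — no conflict.

No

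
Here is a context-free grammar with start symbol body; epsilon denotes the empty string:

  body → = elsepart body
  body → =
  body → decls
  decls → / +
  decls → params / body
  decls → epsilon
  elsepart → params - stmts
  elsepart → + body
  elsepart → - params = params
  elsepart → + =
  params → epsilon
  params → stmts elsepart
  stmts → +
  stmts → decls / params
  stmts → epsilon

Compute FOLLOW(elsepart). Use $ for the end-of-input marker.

In body → = elsepart body: add FIRST(body)\{epsilon} = { +, -, /, = }.
  Since body is nullable, also add FOLLOW(body) = { $, +, -, /, = }.
In params → stmts elsepart: elsepart is at the end, add FOLLOW(params) = { $, +, -, /, = }.
Union: FOLLOW(elsepart) = { $, +, -, /, = }.

{ $, +, -, /, = }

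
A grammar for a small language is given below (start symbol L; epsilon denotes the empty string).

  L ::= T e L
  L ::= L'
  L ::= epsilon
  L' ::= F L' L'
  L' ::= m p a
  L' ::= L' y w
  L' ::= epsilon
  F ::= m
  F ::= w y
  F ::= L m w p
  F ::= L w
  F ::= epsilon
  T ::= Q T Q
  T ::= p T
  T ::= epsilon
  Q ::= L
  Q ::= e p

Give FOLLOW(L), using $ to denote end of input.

{ $, e, m, p, w, y }

L is the start symbol, so $ ∈ FOLLOW(L).
In L ::= T e L: L is at the end, add FOLLOW(L) = { $, e, m, p, w, y }.
In F ::= L m w p: add FIRST(m w p) = { m }.
In F ::= L w: add FIRST(w) = { w }.
In Q ::= L: L is at the end, add FOLLOW(Q) = { e, m, p, w, y }.
Union: FOLLOW(L) = { $, e, m, p, w, y }.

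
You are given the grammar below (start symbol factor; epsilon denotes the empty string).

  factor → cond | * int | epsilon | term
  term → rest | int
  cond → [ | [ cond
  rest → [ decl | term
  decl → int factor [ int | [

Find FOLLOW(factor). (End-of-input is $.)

{ $, [ }

factor is the start symbol, so $ ∈ FOLLOW(factor).
In decl → int factor [ int: add FIRST([ int) = { [ }.
Union: FOLLOW(factor) = { $, [ }.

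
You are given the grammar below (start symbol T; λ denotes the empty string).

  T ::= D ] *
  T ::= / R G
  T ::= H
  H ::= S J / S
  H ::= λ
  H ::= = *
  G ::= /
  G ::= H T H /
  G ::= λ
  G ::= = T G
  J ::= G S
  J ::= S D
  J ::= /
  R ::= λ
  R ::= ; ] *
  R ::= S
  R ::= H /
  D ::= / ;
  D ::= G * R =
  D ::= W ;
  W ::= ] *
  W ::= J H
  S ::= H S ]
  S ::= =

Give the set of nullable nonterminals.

Directly nullable (have an λ-production): H, G, R.
T ::= H with every symbol nullable, so T is nullable.
No other nonterminal has a production whose RHS symbols are all nullable.

{ G, H, R, T }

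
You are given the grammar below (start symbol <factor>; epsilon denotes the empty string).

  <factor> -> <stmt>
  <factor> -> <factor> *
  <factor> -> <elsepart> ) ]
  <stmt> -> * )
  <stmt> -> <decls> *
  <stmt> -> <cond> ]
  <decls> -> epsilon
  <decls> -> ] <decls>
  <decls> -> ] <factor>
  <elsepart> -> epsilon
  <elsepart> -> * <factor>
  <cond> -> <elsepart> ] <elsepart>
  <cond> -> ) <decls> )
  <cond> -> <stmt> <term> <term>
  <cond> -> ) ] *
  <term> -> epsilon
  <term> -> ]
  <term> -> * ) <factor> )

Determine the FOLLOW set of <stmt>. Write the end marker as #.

In <factor> -> <stmt>: <stmt> is at the end, add FOLLOW(<factor>) = { #, ), *, ] }.
In <cond> -> <stmt> <term> <term>: add FIRST(<term> <term>)\{epsilon} = { *, ] }.
  Since <term> <term> is nullable, also add FOLLOW(<cond>) = { ] }.
Union: FOLLOW(<stmt>) = { #, ), *, ] }.

{ #, ), *, ] }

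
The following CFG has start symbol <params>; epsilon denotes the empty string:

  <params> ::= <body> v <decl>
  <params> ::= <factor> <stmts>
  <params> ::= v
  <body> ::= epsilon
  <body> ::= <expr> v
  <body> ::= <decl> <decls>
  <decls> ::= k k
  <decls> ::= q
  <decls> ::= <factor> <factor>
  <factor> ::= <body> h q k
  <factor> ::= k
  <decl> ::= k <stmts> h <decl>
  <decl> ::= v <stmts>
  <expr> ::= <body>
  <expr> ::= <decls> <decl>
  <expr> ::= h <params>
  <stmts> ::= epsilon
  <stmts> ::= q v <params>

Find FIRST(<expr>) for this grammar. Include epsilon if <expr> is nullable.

{ h, k, q, v, epsilon }

From <expr> ::= <body>: add FIRST(<body>) = { h, k, q, v, epsilon } (including epsilon since <body> is nullable).
From <expr> ::= <decls> <decl>: add FIRST(<decls>) = { h, k, q, v }.
<expr> ::= h <params> contributes {h}.
Union: FIRST(<expr>) = { h, k, q, v, epsilon }.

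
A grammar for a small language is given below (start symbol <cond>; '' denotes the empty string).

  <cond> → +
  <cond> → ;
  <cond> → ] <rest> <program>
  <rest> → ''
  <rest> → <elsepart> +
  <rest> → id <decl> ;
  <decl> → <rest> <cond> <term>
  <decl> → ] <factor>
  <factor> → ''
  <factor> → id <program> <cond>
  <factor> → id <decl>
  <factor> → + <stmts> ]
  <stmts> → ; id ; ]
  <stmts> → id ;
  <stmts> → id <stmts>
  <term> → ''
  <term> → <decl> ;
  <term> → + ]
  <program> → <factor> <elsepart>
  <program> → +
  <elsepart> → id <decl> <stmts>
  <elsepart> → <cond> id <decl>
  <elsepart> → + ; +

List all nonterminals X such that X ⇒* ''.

Directly nullable (have an ''-production): <rest>, <factor>, <term>.
No other nonterminal has a production whose RHS symbols are all nullable.

{ <factor>, <rest>, <term> }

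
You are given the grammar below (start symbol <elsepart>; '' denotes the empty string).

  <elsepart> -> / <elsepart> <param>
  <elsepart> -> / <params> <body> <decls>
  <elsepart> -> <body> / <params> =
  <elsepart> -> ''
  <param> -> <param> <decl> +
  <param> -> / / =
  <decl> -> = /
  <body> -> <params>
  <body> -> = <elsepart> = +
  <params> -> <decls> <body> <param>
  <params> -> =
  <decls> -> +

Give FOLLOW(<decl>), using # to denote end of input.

{ + }

In <param> -> <param> <decl> +: add FIRST(+) = { + }.
Union: FOLLOW(<decl>) = { + }.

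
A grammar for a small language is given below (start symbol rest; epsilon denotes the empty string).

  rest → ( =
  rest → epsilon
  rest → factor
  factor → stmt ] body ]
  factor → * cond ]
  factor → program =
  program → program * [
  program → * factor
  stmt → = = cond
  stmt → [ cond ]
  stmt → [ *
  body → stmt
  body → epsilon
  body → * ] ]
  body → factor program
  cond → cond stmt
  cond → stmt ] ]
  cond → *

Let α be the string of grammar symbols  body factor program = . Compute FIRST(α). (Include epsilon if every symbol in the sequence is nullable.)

Add FIRST(body)\{epsilon} = { *, =, [ }; body is nullable, continue.
Add FIRST(factor) = { *, =, [ }; factor is not nullable, stop.

{ *, =, [ }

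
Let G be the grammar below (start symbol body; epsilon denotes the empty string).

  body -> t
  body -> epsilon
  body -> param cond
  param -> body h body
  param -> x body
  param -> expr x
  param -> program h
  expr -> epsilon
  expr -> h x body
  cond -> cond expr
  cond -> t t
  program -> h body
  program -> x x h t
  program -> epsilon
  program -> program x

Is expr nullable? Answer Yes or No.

expr has an epsilon-production, so expr ⇒ epsilon.

Yes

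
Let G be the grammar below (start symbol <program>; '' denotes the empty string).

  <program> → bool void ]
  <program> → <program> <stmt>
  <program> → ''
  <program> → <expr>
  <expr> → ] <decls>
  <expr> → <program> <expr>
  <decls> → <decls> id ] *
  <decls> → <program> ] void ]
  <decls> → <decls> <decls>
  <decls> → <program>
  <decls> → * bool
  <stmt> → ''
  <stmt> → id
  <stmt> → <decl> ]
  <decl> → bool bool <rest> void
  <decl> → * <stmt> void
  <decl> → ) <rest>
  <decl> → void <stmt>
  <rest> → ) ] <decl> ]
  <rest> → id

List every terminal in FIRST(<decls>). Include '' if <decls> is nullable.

{ ), *, ], bool, id, void, '' }

From <decls> → <decls> id ] *: <decls> nullable, take FIRST(<decls>) ∪ {id} = { ), *, ], bool, id, void }.
From <decls> → <program> ] void ]: <program> nullable, take FIRST(<program>) ∪ {]} = { ), *, ], bool, id, void }.
From <decls> → <decls> <decls>: <decls>, <decls> nullable, take FIRST(<decls>) ∪ FIRST(<decls>) = { ), *, ], bool, id, void }; also '' since the whole RHS is nullable.
From <decls> → <program>: add FIRST(<program>) = { ), *, ], bool, id, void, '' } (including '' since <program> is nullable).
<decls> → * bool contributes {*}.
Union: FIRST(<decls>) = { ), *, ], bool, id, void, '' }.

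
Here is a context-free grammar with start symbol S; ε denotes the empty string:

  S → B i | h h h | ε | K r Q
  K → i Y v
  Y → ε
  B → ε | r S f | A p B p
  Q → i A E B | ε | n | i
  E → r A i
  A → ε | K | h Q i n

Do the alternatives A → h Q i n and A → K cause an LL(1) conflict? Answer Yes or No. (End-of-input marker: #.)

FIRST(h Q i n) = { h } and FIRST(K) = { i }.
The FIRST sets are disjoint and neither alternative is nullable — no conflict.

No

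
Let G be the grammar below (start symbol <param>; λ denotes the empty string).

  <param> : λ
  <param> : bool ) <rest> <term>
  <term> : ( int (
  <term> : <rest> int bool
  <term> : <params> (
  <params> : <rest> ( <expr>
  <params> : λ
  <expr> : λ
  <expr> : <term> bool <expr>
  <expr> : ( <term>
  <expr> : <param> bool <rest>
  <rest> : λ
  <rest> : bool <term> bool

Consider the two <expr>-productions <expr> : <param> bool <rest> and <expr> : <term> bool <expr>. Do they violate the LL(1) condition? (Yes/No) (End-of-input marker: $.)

FIRST(<param> bool <rest>) = { bool } and FIRST(<term> bool <expr>) = { (, bool, int }.
Both contain bool, so the two alternatives are not disjoint — LL(1) conflict.

Yes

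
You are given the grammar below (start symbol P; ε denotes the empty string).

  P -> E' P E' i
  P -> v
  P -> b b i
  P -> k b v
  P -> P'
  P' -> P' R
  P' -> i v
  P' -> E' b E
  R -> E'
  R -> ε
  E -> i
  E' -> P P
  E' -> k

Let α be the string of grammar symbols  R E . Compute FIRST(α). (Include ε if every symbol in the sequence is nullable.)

Add FIRST(R)\{ε} = { b, i, k, v }; R is nullable, continue.
Add FIRST(E) = { i }; E is not nullable, stop.

{ b, i, k, v }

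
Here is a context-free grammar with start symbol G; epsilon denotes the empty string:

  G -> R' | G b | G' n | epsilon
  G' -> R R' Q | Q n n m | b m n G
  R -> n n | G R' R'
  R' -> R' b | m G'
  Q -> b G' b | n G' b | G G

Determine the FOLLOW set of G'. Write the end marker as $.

In G -> G' n: add FIRST(n) = { n }.
In R' -> m G': G' is at the end, add FOLLOW(R') = { $, b, m, n }.
In Q -> b G' b: add FIRST(b) = { b }.
In Q -> n G' b: add FIRST(b) = { b }.
Union: FOLLOW(G') = { $, b, m, n }.

{ $, b, m, n }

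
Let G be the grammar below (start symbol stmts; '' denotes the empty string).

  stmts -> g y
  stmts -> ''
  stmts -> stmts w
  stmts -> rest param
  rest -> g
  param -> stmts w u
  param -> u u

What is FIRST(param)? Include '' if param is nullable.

{ g, u, w }

From param -> stmts w u: stmts nullable, take FIRST(stmts) ∪ {w} = { g, w }.
param -> u u contributes {u}.
Union: FIRST(param) = { g, u, w }.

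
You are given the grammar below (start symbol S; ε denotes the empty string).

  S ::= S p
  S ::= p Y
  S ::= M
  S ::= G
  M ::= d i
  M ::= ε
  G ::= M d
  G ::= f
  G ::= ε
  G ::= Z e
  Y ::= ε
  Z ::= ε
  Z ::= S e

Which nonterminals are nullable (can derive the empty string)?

{ G, M, S, Y, Z }

Directly nullable (have an ε-production): M, G, Y, Z.
S ::= M with every symbol nullable, so S is nullable.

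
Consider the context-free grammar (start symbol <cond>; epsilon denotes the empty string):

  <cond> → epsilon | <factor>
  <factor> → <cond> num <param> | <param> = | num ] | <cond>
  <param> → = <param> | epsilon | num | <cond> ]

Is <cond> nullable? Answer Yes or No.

Yes

<cond> has an epsilon-production, so <cond> ⇒ epsilon.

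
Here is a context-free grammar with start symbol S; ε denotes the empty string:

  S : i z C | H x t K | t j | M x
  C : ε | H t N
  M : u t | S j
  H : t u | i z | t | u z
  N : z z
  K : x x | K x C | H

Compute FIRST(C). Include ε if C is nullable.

{ i, t, u, ε }

C : ε contributes ε.
From C : H t N: add FIRST(H) = { i, t, u }.
Union: FIRST(C) = { i, t, u, ε }.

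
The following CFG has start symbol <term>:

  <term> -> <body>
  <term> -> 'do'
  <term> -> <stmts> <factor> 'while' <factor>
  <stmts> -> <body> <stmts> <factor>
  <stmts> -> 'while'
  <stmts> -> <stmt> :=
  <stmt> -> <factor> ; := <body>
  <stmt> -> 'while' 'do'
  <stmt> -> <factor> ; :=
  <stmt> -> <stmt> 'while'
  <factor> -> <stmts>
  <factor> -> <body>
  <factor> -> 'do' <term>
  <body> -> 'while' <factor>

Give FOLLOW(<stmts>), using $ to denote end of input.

{ $, 'do', 'while', :=, ; }

In <term> -> <stmts> <factor> 'while' <factor>: add FIRST(<factor> 'while' <factor>) = { 'do', 'while' }.
In <stmts> -> <body> <stmts> <factor>: add FIRST(<factor>) = { 'do', 'while' }.
In <factor> -> <stmts>: <stmts> is at the end, add FOLLOW(<factor>) = { $, 'do', 'while', :=, ; }.
Union: FOLLOW(<stmts>) = { $, 'do', 'while', :=, ; }.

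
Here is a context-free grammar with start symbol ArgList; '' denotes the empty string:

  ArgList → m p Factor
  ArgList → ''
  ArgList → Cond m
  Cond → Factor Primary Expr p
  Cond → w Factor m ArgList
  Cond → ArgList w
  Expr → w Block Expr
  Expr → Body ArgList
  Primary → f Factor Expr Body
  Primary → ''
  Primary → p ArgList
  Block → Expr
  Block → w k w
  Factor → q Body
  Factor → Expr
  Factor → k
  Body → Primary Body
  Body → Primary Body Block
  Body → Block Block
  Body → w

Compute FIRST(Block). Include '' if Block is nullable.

{ f, p, w }

From Block → Expr: add FIRST(Expr) = { f, p, w }.
Block → w k w contributes {w}.
Union: FIRST(Block) = { f, p, w }.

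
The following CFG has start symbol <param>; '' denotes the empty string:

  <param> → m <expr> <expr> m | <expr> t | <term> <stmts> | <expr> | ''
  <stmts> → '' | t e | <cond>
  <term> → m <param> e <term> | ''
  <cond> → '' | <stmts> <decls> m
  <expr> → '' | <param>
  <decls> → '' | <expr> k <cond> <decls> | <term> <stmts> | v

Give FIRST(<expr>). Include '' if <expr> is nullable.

<expr> → '' contributes ''.
From <expr> → <param>: add FIRST(<param>) = { k, m, t, v, '' } (including '' since <param> is nullable).
Union: FIRST(<expr>) = { k, m, t, v, '' }.

{ k, m, t, v, '' }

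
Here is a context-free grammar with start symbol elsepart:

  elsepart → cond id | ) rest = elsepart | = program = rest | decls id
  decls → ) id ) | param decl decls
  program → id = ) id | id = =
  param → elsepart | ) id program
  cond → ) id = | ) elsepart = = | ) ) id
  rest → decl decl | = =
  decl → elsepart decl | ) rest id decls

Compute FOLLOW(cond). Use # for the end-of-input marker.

{ id }

In elsepart → cond id: add FIRST(id) = { id }.
Union: FOLLOW(cond) = { id }.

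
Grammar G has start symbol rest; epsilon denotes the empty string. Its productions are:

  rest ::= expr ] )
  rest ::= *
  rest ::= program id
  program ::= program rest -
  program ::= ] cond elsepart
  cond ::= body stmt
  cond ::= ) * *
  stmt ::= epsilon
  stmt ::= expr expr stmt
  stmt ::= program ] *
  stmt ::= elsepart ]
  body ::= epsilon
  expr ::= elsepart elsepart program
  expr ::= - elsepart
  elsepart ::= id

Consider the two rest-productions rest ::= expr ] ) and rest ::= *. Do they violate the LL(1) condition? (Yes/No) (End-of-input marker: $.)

FIRST(expr ] )) = { -, id } and FIRST(*) = { * }.
The FIRST sets are disjoint and neither alternative is nullable — no conflict.

No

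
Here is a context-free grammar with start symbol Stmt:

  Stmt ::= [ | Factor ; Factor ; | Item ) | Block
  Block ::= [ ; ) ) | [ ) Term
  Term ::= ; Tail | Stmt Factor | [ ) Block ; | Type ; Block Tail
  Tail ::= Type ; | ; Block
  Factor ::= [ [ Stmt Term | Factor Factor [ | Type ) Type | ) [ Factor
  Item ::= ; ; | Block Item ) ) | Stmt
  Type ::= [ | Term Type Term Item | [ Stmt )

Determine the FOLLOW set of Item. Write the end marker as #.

In Stmt ::= Item ): add FIRST()) = { ) }.
In Item ::= Block Item ) ): add FIRST() )) = { ) }.
In Type ::= Term Type Term Item: Item is at the end, add FOLLOW(Type) = { #, ), ;, [ }.
Union: FOLLOW(Item) = { #, ), ;, [ }.

{ #, ), ;, [ }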